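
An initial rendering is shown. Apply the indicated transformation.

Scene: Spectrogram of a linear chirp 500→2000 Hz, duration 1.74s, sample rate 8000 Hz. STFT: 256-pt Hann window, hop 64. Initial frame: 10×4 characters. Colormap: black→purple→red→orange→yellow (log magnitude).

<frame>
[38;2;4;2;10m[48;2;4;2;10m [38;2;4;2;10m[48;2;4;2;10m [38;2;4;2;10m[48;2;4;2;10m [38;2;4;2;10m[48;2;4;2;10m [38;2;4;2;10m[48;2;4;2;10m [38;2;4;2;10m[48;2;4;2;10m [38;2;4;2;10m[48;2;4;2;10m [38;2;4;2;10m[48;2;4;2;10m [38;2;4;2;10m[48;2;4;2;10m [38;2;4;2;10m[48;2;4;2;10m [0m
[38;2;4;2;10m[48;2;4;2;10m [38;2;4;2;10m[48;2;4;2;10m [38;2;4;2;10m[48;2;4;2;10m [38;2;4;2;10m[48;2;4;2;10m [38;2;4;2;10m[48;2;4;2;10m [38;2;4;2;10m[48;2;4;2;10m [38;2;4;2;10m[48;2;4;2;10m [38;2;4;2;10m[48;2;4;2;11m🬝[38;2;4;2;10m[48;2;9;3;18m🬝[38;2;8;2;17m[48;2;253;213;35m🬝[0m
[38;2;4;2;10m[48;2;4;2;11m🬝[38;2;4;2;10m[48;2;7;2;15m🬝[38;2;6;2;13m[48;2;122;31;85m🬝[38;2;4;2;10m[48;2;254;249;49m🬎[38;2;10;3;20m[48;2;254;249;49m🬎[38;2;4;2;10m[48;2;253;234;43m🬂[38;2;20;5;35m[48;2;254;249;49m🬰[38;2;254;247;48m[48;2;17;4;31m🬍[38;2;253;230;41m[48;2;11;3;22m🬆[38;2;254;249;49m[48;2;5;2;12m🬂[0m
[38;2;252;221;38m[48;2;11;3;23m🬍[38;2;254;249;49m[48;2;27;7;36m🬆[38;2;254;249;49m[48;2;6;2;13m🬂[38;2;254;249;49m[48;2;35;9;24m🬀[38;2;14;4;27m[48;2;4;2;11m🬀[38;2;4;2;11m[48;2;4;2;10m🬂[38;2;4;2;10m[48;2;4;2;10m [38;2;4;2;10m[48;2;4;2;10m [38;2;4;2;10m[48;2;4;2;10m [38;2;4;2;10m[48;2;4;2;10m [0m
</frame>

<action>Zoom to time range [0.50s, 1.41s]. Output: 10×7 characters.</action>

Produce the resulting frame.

<frame>
[38;2;4;2;10m[48;2;4;2;10m [38;2;4;2;10m[48;2;4;2;10m [38;2;4;2;10m[48;2;4;2;10m [38;2;4;2;10m[48;2;4;2;10m [38;2;4;2;10m[48;2;4;2;10m [38;2;4;2;10m[48;2;4;2;10m [38;2;4;2;10m[48;2;4;2;10m [38;2;4;2;10m[48;2;4;2;10m [38;2;4;2;10m[48;2;4;2;10m [38;2;4;2;10m[48;2;4;2;10m [0m
[38;2;4;2;10m[48;2;4;2;10m [38;2;4;2;10m[48;2;4;2;10m [38;2;4;2;10m[48;2;4;2;10m [38;2;4;2;10m[48;2;4;2;10m [38;2;4;2;10m[48;2;4;2;10m [38;2;4;2;10m[48;2;4;2;10m [38;2;4;2;10m[48;2;4;2;10m [38;2;4;2;10m[48;2;4;2;10m [38;2;4;2;10m[48;2;4;2;10m [38;2;4;2;10m[48;2;4;2;10m [0m
[38;2;4;2;10m[48;2;4;2;10m [38;2;4;2;10m[48;2;4;2;10m [38;2;4;2;10m[48;2;4;2;10m [38;2;4;2;10m[48;2;4;2;10m [38;2;4;2;10m[48;2;4;2;10m [38;2;4;2;10m[48;2;4;2;10m [38;2;4;2;10m[48;2;4;2;10m [38;2;4;2;10m[48;2;4;2;10m [38;2;4;2;10m[48;2;4;2;10m [38;2;4;2;10m[48;2;4;2;10m [0m
[38;2;4;2;10m[48;2;4;2;10m [38;2;4;2;10m[48;2;4;2;10m [38;2;4;2;10m[48;2;4;2;10m [38;2;4;2;10m[48;2;4;2;10m [38;2;4;2;10m[48;2;4;2;10m [38;2;4;2;10m[48;2;4;2;11m🬝[38;2;4;2;10m[48;2;5;2;11m🬎[38;2;4;2;10m[48;2;6;2;14m🬎[38;2;5;2;13m[48;2;25;6;46m🬝[38;2;19;5;26m[48;2;252;196;28m🬝[0m
[38;2;4;2;11m[48;2;10;3;20m🬝[38;2;8;2;17m[48;2;71;17;88m🬝[38;2;5;2;12m[48;2;252;216;36m🬎[38;2;11;3;23m[48;2;254;249;49m🬎[38;2;30;7;37m[48;2;253;225;39m🬆[38;2;9;2;19m[48;2;252;223;39m🬂[38;2;254;249;49m[48;2;42;10;63m🬋[38;2;253;229;41m[48;2;8;2;17m🬎[38;2;246;203;45m[48;2;20;5;37m🬆[38;2;254;249;49m[48;2;7;2;16m🬂[0m
[38;2;250;219;42m[48;2;6;2;14m🬎[38;2;254;249;49m[48;2;22;5;36m🬂[38;2;254;248;49m[48;2;6;2;13m🬂[38;2;244;141;17m[48;2;13;3;25m🬀[38;2;18;5;34m[48;2;5;2;12m🬀[38;2;6;2;14m[48;2;4;2;10m🬂[38;2;5;2;12m[48;2;4;2;10m🬀[38;2;4;2;11m[48;2;4;2;10m🬀[38;2;4;2;10m[48;2;4;2;10m [38;2;4;2;10m[48;2;4;2;10m [0m
[38;2;4;2;10m[48;2;4;2;10m [38;2;4;2;10m[48;2;4;2;10m [38;2;4;2;10m[48;2;4;2;10m [38;2;4;2;10m[48;2;4;2;10m [38;2;4;2;10m[48;2;4;2;10m [38;2;4;2;10m[48;2;4;2;10m [38;2;4;2;10m[48;2;4;2;10m [38;2;4;2;10m[48;2;4;2;10m [38;2;4;2;10m[48;2;4;2;10m [38;2;4;2;10m[48;2;4;2;10m [0m
</frame>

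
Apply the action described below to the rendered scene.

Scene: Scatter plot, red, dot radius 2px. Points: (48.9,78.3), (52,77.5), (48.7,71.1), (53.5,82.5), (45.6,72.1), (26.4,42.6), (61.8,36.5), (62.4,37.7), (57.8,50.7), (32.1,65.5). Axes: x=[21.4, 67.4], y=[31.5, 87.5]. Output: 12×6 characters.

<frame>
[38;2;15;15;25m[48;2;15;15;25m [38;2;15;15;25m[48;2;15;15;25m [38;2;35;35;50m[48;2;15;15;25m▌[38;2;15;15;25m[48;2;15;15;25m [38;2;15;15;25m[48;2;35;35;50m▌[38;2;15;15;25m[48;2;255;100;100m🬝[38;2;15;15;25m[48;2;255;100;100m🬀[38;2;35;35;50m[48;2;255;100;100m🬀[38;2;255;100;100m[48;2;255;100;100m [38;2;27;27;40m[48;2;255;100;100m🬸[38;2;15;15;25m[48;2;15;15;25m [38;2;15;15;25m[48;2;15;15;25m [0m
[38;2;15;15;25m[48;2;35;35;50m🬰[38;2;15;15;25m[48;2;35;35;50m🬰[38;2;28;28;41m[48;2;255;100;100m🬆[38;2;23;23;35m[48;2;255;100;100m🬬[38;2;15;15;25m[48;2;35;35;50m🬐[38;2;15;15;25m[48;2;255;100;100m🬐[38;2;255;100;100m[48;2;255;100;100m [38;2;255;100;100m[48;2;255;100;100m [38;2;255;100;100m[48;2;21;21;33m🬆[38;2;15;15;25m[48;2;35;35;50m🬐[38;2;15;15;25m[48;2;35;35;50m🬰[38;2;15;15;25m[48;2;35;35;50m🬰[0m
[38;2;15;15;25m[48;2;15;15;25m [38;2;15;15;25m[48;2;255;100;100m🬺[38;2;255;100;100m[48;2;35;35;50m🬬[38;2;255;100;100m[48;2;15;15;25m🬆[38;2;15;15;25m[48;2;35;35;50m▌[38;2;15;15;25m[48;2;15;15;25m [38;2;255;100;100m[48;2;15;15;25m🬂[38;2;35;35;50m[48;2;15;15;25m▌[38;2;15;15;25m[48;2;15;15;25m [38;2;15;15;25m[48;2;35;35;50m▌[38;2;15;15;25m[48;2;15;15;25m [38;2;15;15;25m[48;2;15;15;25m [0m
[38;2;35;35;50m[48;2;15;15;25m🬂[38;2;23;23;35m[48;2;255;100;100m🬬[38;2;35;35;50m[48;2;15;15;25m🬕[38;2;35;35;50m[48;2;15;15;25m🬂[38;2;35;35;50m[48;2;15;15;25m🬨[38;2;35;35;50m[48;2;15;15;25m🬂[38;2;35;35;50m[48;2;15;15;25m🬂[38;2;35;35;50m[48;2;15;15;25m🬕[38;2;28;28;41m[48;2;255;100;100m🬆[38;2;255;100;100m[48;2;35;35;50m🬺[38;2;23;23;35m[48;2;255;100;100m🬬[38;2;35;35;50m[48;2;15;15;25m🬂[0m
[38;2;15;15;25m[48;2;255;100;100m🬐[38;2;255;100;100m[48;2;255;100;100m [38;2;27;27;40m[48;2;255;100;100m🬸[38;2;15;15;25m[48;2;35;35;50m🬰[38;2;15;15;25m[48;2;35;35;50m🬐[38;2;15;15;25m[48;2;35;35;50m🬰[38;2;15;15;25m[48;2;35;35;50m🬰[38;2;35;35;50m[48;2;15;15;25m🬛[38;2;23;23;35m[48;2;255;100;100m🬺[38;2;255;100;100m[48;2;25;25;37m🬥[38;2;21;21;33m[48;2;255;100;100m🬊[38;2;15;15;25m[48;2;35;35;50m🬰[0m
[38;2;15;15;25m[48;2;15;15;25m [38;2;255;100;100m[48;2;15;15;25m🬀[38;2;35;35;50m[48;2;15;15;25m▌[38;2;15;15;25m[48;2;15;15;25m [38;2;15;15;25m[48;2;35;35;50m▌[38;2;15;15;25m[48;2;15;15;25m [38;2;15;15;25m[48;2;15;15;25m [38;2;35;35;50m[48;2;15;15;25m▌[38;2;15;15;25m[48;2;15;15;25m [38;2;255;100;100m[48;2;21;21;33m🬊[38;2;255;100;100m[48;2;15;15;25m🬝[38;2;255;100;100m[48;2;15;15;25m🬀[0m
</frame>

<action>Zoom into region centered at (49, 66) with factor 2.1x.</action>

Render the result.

<frame>
[38;2;15;15;25m[48;2;15;15;25m [38;2;15;15;25m[48;2;15;15;25m [38;2;35;35;50m[48;2;15;15;25m▌[38;2;15;15;25m[48;2;255;100;100m🬝[38;2;23;23;35m[48;2;255;100;100m🬺[38;2;255;100;100m[48;2;15;15;25m🬬[38;2;255;100;100m[48;2;15;15;25m🬬[38;2;255;100;100m[48;2;255;100;100m [38;2;15;15;25m[48;2;255;100;100m🬸[38;2;15;15;25m[48;2;35;35;50m▌[38;2;15;15;25m[48;2;15;15;25m [38;2;15;15;25m[48;2;15;15;25m [0m
[38;2;15;15;25m[48;2;35;35;50m🬰[38;2;15;15;25m[48;2;35;35;50m🬰[38;2;27;27;40m[48;2;255;100;100m🬴[38;2;255;100;100m[48;2;255;100;100m [38;2;255;100;100m[48;2;35;35;50m🬺[38;2;15;15;25m[48;2;255;100;100m🬀[38;2;21;21;33m[48;2;255;100;100m🬊[38;2;255;100;100m[48;2;27;27;40m🬀[38;2;15;15;25m[48;2;35;35;50m🬰[38;2;15;15;25m[48;2;35;35;50m🬐[38;2;15;15;25m[48;2;35;35;50m🬰[38;2;15;15;25m[48;2;35;35;50m🬰[0m
[38;2;15;15;25m[48;2;15;15;25m [38;2;15;15;25m[48;2;15;15;25m [38;2;35;35;50m[48;2;15;15;25m▌[38;2;15;15;25m[48;2;255;100;100m🬺[38;2;15;15;25m[48;2;35;35;50m▌[38;2;255;100;100m[48;2;15;15;25m🬊[38;2;255;100;100m[48;2;15;15;25m🬀[38;2;35;35;50m[48;2;15;15;25m▌[38;2;15;15;25m[48;2;15;15;25m [38;2;15;15;25m[48;2;35;35;50m▌[38;2;15;15;25m[48;2;15;15;25m [38;2;15;15;25m[48;2;15;15;25m [0m
[38;2;35;35;50m[48;2;15;15;25m🬂[38;2;35;35;50m[48;2;15;15;25m🬂[38;2;35;35;50m[48;2;15;15;25m🬕[38;2;35;35;50m[48;2;15;15;25m🬂[38;2;35;35;50m[48;2;15;15;25m🬨[38;2;35;35;50m[48;2;15;15;25m🬂[38;2;35;35;50m[48;2;15;15;25m🬂[38;2;35;35;50m[48;2;15;15;25m🬕[38;2;35;35;50m[48;2;15;15;25m🬂[38;2;35;35;50m[48;2;15;15;25m🬨[38;2;35;35;50m[48;2;15;15;25m🬂[38;2;35;35;50m[48;2;15;15;25m🬂[0m
[38;2;15;15;25m[48;2;35;35;50m🬰[38;2;15;15;25m[48;2;35;35;50m🬰[38;2;35;35;50m[48;2;15;15;25m🬛[38;2;15;15;25m[48;2;35;35;50m🬰[38;2;15;15;25m[48;2;35;35;50m🬐[38;2;15;15;25m[48;2;35;35;50m🬰[38;2;15;15;25m[48;2;35;35;50m🬰[38;2;35;35;50m[48;2;15;15;25m🬛[38;2;15;15;25m[48;2;35;35;50m🬰[38;2;15;15;25m[48;2;35;35;50m🬐[38;2;15;15;25m[48;2;35;35;50m🬰[38;2;15;15;25m[48;2;35;35;50m🬰[0m
[38;2;15;15;25m[48;2;15;15;25m [38;2;15;15;25m[48;2;15;15;25m [38;2;35;35;50m[48;2;15;15;25m▌[38;2;15;15;25m[48;2;15;15;25m [38;2;15;15;25m[48;2;35;35;50m▌[38;2;15;15;25m[48;2;15;15;25m [38;2;15;15;25m[48;2;15;15;25m [38;2;35;35;50m[48;2;15;15;25m▌[38;2;15;15;25m[48;2;15;15;25m [38;2;15;15;25m[48;2;35;35;50m▌[38;2;15;15;25m[48;2;15;15;25m [38;2;15;15;25m[48;2;15;15;25m [0m
</frame>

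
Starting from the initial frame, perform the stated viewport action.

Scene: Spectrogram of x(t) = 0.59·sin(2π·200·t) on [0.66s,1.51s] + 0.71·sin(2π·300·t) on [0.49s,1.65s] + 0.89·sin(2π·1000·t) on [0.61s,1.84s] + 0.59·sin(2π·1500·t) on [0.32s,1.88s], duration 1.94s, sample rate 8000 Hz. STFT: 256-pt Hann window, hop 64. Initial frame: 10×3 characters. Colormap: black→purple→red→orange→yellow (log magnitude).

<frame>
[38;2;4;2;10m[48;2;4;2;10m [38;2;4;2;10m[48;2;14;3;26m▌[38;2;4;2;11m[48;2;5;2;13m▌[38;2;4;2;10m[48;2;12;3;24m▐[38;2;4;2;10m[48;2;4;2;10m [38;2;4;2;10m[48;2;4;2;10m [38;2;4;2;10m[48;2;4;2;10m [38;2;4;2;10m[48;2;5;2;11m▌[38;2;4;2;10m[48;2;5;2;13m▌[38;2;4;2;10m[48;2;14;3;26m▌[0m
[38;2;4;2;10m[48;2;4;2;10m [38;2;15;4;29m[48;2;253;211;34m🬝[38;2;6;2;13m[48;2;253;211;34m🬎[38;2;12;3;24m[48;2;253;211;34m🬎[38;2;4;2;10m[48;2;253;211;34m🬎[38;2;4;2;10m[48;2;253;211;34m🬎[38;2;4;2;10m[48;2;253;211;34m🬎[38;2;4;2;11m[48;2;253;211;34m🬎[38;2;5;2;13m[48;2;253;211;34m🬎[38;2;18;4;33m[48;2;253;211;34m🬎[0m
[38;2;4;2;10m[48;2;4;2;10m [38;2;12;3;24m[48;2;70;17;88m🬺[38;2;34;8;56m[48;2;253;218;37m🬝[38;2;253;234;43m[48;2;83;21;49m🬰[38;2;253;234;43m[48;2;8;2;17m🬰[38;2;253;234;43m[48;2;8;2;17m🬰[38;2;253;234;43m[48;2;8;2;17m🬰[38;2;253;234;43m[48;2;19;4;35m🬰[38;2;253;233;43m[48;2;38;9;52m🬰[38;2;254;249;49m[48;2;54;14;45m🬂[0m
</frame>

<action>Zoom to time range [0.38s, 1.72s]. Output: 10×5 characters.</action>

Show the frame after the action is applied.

<frame>
[38;2;4;2;10m[48;2;5;2;13m▌[38;2;4;2;10m[48;2;11;3;23m▌[38;2;5;2;11m[48;2;4;2;10m▌[38;2;4;2;10m[48;2;4;2;10m [38;2;4;2;10m[48;2;4;2;10m [38;2;4;2;10m[48;2;4;2;10m [38;2;4;2;10m[48;2;4;2;10m [38;2;4;2;10m[48;2;4;2;10m [38;2;4;2;10m[48;2;5;2;11m▌[38;2;4;2;10m[48;2;5;2;13m▌[0m
[38;2;4;2;10m[48;2;6;2;13m▌[38;2;4;2;10m[48;2;14;3;27m▌[38;2;5;2;12m[48;2;4;2;10m▌[38;2;4;2;10m[48;2;4;2;10m [38;2;4;2;10m[48;2;4;2;10m [38;2;4;2;10m[48;2;4;2;10m [38;2;4;2;10m[48;2;4;2;10m [38;2;4;2;10m[48;2;4;2;10m [38;2;4;2;10m[48;2;5;2;12m▌[38;2;4;2;10m[48;2;6;2;13m▌[0m
[38;2;4;2;10m[48;2;8;2;16m▌[38;2;4;2;10m[48;2;23;5;42m▌[38;2;4;2;10m[48;2;6;2;13m▐[38;2;4;2;10m[48;2;4;2;10m [38;2;4;2;10m[48;2;4;2;10m [38;2;4;2;10m[48;2;4;2;10m [38;2;4;2;10m[48;2;4;2;10m [38;2;4;2;10m[48;2;4;2;10m [38;2;4;2;10m[48;2;6;2;13m▌[38;2;4;2;10m[48;2;8;2;16m▌[0m
[38;2;253;211;34m[48;2;11;3;21m🬂[38;2;63;17;33m[48;2;253;223;39m🬚[38;2;7;2;16m[48;2;253;230;41m🬋[38;2;5;2;12m[48;2;253;230;41m🬋[38;2;5;2;12m[48;2;253;230;41m🬋[38;2;5;2;12m[48;2;253;230;41m🬋[38;2;5;2;12m[48;2;253;230;41m🬋[38;2;5;2;12m[48;2;253;230;41m🬋[38;2;7;2;16m[48;2;253;230;41m🬋[38;2;10;3;20m[48;2;253;230;41m🬋[0m
[38;2;13;3;25m[48;2;244;170;33m🬕[38;2;94;24;59m[48;2;233;162;51m🬒[38;2;14;4;28m[48;2;252;210;33m🬂[38;2;5;2;12m[48;2;252;210;33m🬂[38;2;5;2;12m[48;2;252;210;33m🬂[38;2;5;2;12m[48;2;252;210;33m🬂[38;2;5;2;12m[48;2;252;210;33m🬂[38;2;5;2;12m[48;2;252;210;33m🬂[38;2;14;4;27m[48;2;252;210;33m🬂[38;2;22;5;41m[48;2;228;147;49m🬂[0m
</frame>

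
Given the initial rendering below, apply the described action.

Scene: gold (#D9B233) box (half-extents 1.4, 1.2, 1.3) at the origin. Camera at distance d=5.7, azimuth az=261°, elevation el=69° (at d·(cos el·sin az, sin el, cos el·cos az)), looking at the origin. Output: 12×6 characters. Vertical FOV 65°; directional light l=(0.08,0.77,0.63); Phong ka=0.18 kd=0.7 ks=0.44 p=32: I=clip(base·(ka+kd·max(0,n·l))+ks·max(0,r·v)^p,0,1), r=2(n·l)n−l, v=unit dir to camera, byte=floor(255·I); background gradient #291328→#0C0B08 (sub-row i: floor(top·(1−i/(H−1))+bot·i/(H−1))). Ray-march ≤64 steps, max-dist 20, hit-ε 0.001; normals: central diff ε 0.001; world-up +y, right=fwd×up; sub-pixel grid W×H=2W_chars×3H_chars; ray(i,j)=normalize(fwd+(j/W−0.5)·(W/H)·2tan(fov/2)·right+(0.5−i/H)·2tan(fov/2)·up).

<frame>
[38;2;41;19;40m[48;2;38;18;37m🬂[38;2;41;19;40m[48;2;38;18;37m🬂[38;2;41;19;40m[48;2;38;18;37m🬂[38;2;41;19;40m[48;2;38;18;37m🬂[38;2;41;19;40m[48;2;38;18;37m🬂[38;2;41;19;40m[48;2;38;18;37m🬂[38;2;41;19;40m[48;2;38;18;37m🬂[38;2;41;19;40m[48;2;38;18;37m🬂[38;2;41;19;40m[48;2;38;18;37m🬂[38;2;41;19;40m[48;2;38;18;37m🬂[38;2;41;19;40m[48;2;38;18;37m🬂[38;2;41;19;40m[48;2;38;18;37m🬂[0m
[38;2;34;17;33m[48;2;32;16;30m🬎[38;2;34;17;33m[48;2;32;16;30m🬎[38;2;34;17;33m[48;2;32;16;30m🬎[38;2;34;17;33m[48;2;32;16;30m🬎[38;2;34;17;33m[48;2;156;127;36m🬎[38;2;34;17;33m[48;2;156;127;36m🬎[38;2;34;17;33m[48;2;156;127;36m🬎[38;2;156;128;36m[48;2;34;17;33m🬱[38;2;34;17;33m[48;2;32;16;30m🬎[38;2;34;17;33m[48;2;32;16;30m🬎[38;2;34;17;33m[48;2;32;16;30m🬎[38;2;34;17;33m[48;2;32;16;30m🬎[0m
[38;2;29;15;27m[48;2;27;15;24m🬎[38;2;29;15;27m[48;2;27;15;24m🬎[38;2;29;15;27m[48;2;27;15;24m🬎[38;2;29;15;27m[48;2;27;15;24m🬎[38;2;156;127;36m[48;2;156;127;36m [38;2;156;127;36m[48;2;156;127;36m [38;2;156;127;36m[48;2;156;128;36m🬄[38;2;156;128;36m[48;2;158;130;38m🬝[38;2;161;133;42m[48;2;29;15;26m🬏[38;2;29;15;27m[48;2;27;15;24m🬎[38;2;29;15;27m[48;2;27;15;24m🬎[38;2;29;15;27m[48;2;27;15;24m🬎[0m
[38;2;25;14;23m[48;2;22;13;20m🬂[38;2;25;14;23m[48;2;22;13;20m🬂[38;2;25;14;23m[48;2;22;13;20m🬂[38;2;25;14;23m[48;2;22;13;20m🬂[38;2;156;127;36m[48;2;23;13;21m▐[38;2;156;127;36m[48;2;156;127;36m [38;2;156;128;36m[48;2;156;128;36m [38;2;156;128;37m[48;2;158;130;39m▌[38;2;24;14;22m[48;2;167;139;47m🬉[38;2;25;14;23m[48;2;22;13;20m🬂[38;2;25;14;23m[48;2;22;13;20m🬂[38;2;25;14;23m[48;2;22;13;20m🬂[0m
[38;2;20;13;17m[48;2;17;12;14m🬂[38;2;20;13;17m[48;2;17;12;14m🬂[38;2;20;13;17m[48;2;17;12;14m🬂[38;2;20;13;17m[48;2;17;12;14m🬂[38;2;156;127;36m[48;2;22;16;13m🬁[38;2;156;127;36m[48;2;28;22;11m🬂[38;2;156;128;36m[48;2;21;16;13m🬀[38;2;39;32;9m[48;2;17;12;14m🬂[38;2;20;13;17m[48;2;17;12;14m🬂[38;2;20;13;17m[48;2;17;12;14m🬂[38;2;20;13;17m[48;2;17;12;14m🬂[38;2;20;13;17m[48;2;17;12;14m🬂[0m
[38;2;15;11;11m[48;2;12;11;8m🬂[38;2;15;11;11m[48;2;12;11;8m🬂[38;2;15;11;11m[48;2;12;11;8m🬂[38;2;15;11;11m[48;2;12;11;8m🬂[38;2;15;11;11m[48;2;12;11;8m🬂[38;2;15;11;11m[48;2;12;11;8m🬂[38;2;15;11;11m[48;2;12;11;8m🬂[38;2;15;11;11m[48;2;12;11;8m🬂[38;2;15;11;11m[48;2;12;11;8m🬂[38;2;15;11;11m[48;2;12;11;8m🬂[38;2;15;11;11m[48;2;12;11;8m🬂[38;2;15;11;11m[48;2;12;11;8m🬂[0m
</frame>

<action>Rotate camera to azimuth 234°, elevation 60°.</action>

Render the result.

<frame>
[38;2;41;19;40m[48;2;38;18;37m🬂[38;2;41;19;40m[48;2;38;18;37m🬂[38;2;41;19;40m[48;2;38;18;37m🬂[38;2;41;19;40m[48;2;38;18;37m🬂[38;2;41;19;40m[48;2;38;18;37m🬂[38;2;41;19;40m[48;2;38;18;37m🬂[38;2;41;19;40m[48;2;38;18;37m🬂[38;2;41;19;40m[48;2;38;18;37m🬂[38;2;41;19;40m[48;2;38;18;37m🬂[38;2;41;19;40m[48;2;38;18;37m🬂[38;2;41;19;40m[48;2;38;18;37m🬂[38;2;41;19;40m[48;2;38;18;37m🬂[0m
[38;2;34;17;33m[48;2;32;16;30m🬎[38;2;34;17;33m[48;2;32;16;30m🬎[38;2;34;17;33m[48;2;32;16;30m🬎[38;2;34;17;33m[48;2;32;16;30m🬎[38;2;34;17;33m[48;2;32;16;30m🬎[38;2;34;17;33m[48;2;156;128;36m🬎[38;2;35;17;34m[48;2;156;128;37m🬂[38;2;160;132;41m[48;2;34;16;32m🬏[38;2;34;17;33m[48;2;32;16;30m🬎[38;2;34;17;33m[48;2;32;16;30m🬎[38;2;34;17;33m[48;2;32;16;30m🬎[38;2;34;17;33m[48;2;32;16;30m🬎[0m
[38;2;29;15;27m[48;2;27;15;24m🬎[38;2;29;15;27m[48;2;27;15;24m🬎[38;2;29;15;27m[48;2;27;15;24m🬎[38;2;28;15;26m[48;2;39;32;9m🬴[38;2;156;127;36m[48;2;156;128;36m🬝[38;2;156;128;36m[48;2;156;128;37m🬕[38;2;157;129;38m[48;2;160;132;41m🬕[38;2;167;139;48m[48;2;181;153;62m🬕[38;2;29;15;27m[48;2;207;179;88m🬊[38;2;29;15;27m[48;2;27;15;24m🬎[38;2;29;15;27m[48;2;27;15;24m🬎[38;2;29;15;27m[48;2;27;15;24m🬎[0m
[38;2;25;14;23m[48;2;22;13;20m🬂[38;2;25;14;23m[48;2;22;13;20m🬂[38;2;25;14;23m[48;2;22;13;20m🬂[38;2;25;14;23m[48;2;22;13;20m🬂[38;2;156;128;36m[48;2;26;17;18m🬁[38;2;156;128;36m[48;2;156;128;37m▌[38;2;161;133;42m[48;2;157;129;38m▐[38;2;178;150;59m[48;2;39;32;9m🬎[38;2;209;181;89m[48;2;32;24;13m🬀[38;2;25;14;23m[48;2;22;13;20m🬂[38;2;25;14;23m[48;2;22;13;20m🬂[38;2;25;14;23m[48;2;22;13;20m🬂[0m
[38;2;20;13;17m[48;2;17;12;14m🬂[38;2;20;13;17m[48;2;17;12;14m🬂[38;2;20;13;17m[48;2;17;12;14m🬂[38;2;20;13;17m[48;2;17;12;14m🬂[38;2;20;13;17m[48;2;17;12;14m🬂[38;2;156;128;36m[48;2;22;16;13m🬁[38;2;157;129;37m[48;2;34;28;9m🬀[38;2;39;32;9m[48;2;18;12;14m🬀[38;2;20;13;17m[48;2;17;12;14m🬂[38;2;20;13;17m[48;2;17;12;14m🬂[38;2;20;13;17m[48;2;17;12;14m🬂[38;2;20;13;17m[48;2;17;12;14m🬂[0m
[38;2;15;11;11m[48;2;12;11;8m🬂[38;2;15;11;11m[48;2;12;11;8m🬂[38;2;15;11;11m[48;2;12;11;8m🬂[38;2;15;11;11m[48;2;12;11;8m🬂[38;2;15;11;11m[48;2;12;11;8m🬂[38;2;15;11;11m[48;2;12;11;8m🬂[38;2;15;11;11m[48;2;12;11;8m🬂[38;2;15;11;11m[48;2;12;11;8m🬂[38;2;15;11;11m[48;2;12;11;8m🬂[38;2;15;11;11m[48;2;12;11;8m🬂[38;2;15;11;11m[48;2;12;11;8m🬂[38;2;15;11;11m[48;2;12;11;8m🬂[0m
</frame>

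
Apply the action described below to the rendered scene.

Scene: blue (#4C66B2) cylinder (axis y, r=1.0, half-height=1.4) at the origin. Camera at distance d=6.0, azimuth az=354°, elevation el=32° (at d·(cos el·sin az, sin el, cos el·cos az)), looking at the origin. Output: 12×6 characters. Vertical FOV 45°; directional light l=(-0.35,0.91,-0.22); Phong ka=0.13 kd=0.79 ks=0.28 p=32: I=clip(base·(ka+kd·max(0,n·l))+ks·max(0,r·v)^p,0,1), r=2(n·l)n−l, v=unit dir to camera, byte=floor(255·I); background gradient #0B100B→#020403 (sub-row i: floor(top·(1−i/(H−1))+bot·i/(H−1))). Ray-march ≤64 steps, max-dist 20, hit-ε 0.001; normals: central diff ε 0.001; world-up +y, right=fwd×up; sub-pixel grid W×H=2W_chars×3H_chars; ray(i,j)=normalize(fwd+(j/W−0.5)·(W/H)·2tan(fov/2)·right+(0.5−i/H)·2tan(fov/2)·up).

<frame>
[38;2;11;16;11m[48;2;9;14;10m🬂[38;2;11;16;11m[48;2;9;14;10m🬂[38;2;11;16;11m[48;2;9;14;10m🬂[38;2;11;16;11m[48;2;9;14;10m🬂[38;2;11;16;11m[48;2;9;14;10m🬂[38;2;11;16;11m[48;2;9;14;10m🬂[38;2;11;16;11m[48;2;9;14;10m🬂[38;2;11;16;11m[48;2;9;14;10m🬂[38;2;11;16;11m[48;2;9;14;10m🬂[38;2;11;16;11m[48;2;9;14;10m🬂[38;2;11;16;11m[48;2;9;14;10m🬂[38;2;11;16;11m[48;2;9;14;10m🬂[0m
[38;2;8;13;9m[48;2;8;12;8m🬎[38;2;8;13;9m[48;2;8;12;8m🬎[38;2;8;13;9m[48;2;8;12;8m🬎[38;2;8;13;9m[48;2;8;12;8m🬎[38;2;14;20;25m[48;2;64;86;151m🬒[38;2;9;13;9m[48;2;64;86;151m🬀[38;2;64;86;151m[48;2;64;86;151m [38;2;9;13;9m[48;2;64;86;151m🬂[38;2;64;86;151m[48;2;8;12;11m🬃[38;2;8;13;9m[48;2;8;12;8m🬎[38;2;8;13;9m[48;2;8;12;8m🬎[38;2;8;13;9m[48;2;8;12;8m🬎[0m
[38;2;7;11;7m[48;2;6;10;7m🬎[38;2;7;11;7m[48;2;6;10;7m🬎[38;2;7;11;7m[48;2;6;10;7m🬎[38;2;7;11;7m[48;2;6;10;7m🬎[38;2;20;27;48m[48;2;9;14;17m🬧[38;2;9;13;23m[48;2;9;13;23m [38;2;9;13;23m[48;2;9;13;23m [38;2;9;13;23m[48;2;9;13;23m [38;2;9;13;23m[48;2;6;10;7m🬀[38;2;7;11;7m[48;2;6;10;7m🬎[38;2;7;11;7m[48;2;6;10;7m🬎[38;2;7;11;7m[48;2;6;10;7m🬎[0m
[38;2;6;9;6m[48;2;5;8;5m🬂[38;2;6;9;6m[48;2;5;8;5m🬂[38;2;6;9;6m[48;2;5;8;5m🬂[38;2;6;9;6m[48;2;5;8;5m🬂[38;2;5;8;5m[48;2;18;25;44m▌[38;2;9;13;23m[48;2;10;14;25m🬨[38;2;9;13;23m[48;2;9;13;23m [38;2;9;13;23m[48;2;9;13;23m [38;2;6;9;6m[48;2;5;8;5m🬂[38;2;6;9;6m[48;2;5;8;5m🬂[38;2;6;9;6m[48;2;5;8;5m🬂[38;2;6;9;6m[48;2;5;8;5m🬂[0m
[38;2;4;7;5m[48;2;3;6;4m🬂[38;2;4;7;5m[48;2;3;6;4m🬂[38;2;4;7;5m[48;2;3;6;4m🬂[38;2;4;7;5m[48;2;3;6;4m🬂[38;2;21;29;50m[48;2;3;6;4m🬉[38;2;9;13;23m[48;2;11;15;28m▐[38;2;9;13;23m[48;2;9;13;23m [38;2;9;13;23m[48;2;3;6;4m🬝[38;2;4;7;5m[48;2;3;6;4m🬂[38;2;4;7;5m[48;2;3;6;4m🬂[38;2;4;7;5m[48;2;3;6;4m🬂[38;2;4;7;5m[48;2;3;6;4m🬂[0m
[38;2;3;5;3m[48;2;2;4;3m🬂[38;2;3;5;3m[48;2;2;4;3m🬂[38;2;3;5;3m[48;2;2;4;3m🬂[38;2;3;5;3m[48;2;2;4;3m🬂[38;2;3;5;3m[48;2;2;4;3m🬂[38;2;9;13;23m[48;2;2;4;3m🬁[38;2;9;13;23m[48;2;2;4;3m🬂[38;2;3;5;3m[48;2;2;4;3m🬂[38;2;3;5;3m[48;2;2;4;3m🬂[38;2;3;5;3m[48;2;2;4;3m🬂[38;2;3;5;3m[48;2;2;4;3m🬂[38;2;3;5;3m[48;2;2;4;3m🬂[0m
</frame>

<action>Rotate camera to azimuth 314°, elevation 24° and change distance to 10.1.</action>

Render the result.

<frame>
[38;2;11;16;11m[48;2;9;14;10m🬂[38;2;11;16;11m[48;2;9;14;10m🬂[38;2;11;16;11m[48;2;9;14;10m🬂[38;2;11;16;11m[48;2;9;14;10m🬂[38;2;11;16;11m[48;2;9;14;10m🬂[38;2;11;16;11m[48;2;9;14;10m🬂[38;2;11;16;11m[48;2;9;14;10m🬂[38;2;11;16;11m[48;2;9;14;10m🬂[38;2;11;16;11m[48;2;9;14;10m🬂[38;2;11;16;11m[48;2;9;14;10m🬂[38;2;11;16;11m[48;2;9;14;10m🬂[38;2;11;16;11m[48;2;9;14;10m🬂[0m
[38;2;8;13;9m[48;2;8;12;8m🬎[38;2;8;13;9m[48;2;8;12;8m🬎[38;2;8;13;9m[48;2;8;12;8m🬎[38;2;8;13;9m[48;2;8;12;8m🬎[38;2;8;13;9m[48;2;8;12;8m🬎[38;2;8;13;9m[48;2;8;12;8m🬎[38;2;8;13;9m[48;2;8;12;8m🬎[38;2;8;13;9m[48;2;8;12;8m🬎[38;2;8;13;9m[48;2;8;12;8m🬎[38;2;8;13;9m[48;2;8;12;8m🬎[38;2;8;13;9m[48;2;8;12;8m🬎[38;2;8;13;9m[48;2;8;12;8m🬎[0m
[38;2;7;11;7m[48;2;6;10;7m🬎[38;2;7;11;7m[48;2;6;10;7m🬎[38;2;7;11;7m[48;2;6;10;7m🬎[38;2;7;11;7m[48;2;6;10;7m🬎[38;2;7;11;7m[48;2;6;10;7m🬎[38;2;64;86;151m[48;2;29;38;68m🬂[38;2;64;86;151m[48;2;12;17;30m🬂[38;2;64;86;151m[48;2;7;11;13m🬀[38;2;7;11;7m[48;2;6;10;7m🬎[38;2;7;11;7m[48;2;6;10;7m🬎[38;2;7;11;7m[48;2;6;10;7m🬎[38;2;7;11;7m[48;2;6;10;7m🬎[0m
[38;2;6;9;6m[48;2;5;8;5m🬂[38;2;6;9;6m[48;2;5;8;5m🬂[38;2;6;9;6m[48;2;5;8;5m🬂[38;2;6;9;6m[48;2;5;8;5m🬂[38;2;6;9;6m[48;2;5;8;5m🬂[38;2;25;34;59m[48;2;33;45;79m▐[38;2;15;21;37m[48;2;9;13;23m▌[38;2;9;13;23m[48;2;5;8;5m▌[38;2;6;9;6m[48;2;5;8;5m🬂[38;2;6;9;6m[48;2;5;8;5m🬂[38;2;6;9;6m[48;2;5;8;5m🬂[38;2;6;9;6m[48;2;5;8;5m🬂[0m
[38;2;4;7;5m[48;2;3;6;4m🬂[38;2;4;7;5m[48;2;3;6;4m🬂[38;2;4;7;5m[48;2;3;6;4m🬂[38;2;4;7;5m[48;2;3;6;4m🬂[38;2;4;7;5m[48;2;3;6;4m🬂[38;2;25;34;60m[48;2;3;6;4m🬁[38;2;12;17;30m[48;2;3;6;4m🬂[38;2;4;7;5m[48;2;3;6;4m🬂[38;2;4;7;5m[48;2;3;6;4m🬂[38;2;4;7;5m[48;2;3;6;4m🬂[38;2;4;7;5m[48;2;3;6;4m🬂[38;2;4;7;5m[48;2;3;6;4m🬂[0m
[38;2;3;5;3m[48;2;2;4;3m🬂[38;2;3;5;3m[48;2;2;4;3m🬂[38;2;3;5;3m[48;2;2;4;3m🬂[38;2;3;5;3m[48;2;2;4;3m🬂[38;2;3;5;3m[48;2;2;4;3m🬂[38;2;3;5;3m[48;2;2;4;3m🬂[38;2;3;5;3m[48;2;2;4;3m🬂[38;2;3;5;3m[48;2;2;4;3m🬂[38;2;3;5;3m[48;2;2;4;3m🬂[38;2;3;5;3m[48;2;2;4;3m🬂[38;2;3;5;3m[48;2;2;4;3m🬂[38;2;3;5;3m[48;2;2;4;3m🬂[0m
</frame>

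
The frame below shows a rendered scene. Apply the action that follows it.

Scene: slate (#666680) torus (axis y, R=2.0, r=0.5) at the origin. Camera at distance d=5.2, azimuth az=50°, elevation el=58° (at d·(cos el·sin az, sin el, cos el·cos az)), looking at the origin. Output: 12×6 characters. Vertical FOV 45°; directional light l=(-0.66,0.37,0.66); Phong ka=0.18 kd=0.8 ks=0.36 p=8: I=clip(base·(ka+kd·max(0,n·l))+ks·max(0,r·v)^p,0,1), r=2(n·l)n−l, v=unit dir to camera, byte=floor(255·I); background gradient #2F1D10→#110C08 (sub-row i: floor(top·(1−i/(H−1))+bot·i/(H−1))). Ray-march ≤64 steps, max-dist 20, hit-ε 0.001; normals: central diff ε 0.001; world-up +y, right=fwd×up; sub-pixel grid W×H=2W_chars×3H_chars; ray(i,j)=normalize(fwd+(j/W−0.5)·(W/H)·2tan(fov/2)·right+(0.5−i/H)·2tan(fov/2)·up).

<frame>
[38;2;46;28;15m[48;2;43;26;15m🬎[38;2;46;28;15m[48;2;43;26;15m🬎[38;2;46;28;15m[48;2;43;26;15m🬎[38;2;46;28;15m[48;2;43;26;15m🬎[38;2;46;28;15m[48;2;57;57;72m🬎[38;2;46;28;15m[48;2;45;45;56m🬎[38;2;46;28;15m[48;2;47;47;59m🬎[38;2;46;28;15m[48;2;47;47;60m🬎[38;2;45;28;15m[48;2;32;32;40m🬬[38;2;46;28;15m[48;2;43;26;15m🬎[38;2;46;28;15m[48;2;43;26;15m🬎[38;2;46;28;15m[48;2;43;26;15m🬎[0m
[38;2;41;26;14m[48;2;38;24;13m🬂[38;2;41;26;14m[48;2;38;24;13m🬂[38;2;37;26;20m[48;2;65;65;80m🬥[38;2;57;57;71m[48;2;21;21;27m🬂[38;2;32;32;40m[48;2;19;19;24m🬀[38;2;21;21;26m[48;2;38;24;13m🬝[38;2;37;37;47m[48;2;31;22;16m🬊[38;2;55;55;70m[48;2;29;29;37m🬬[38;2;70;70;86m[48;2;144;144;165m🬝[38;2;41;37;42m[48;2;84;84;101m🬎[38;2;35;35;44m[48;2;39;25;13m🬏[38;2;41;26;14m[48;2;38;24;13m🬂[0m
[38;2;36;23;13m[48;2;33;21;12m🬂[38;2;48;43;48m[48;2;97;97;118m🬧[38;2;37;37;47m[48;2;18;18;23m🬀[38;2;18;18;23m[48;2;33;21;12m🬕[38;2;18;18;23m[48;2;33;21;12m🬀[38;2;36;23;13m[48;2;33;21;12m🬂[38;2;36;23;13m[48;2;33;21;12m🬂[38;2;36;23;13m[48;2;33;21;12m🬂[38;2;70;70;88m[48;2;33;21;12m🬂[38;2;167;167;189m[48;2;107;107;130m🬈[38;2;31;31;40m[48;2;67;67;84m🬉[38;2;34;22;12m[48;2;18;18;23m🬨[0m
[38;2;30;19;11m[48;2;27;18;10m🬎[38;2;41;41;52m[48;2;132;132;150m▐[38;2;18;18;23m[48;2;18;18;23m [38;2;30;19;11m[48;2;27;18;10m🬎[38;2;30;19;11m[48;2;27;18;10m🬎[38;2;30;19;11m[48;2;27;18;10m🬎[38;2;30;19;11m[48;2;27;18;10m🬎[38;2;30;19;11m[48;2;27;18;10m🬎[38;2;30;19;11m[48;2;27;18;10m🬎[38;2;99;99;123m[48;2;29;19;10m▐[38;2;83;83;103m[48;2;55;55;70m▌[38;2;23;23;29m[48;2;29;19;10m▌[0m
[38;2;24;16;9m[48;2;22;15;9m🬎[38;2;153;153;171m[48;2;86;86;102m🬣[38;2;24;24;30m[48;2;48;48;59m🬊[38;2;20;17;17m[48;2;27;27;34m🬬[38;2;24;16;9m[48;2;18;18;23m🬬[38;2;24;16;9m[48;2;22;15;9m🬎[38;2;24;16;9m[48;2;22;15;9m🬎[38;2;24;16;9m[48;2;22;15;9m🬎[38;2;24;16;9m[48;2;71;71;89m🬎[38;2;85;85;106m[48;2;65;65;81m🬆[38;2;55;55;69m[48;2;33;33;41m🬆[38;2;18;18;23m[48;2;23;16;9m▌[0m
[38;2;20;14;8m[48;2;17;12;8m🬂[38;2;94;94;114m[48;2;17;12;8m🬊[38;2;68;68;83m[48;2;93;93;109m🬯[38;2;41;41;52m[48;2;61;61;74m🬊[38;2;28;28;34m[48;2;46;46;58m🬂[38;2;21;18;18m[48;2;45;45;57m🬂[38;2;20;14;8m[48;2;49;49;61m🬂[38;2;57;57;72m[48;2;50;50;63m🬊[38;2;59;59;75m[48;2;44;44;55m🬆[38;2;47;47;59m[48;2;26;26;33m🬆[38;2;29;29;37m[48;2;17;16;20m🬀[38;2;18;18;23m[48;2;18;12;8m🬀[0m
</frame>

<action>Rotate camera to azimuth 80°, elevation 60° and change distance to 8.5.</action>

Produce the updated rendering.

<frame>
[38;2;46;28;15m[48;2;43;26;15m🬎[38;2;46;28;15m[48;2;43;26;15m🬎[38;2;46;28;15m[48;2;43;26;15m🬎[38;2;46;28;15m[48;2;43;26;15m🬎[38;2;46;28;15m[48;2;43;26;15m🬎[38;2;46;28;15m[48;2;43;26;15m🬎[38;2;46;28;15m[48;2;43;26;15m🬎[38;2;46;28;15m[48;2;43;26;15m🬎[38;2;46;28;15m[48;2;43;26;15m🬎[38;2;46;28;15m[48;2;43;26;15m🬎[38;2;46;28;15m[48;2;43;26;15m🬎[38;2;46;28;15m[48;2;43;26;15m🬎[0m
[38;2;41;26;14m[48;2;38;24;13m🬂[38;2;41;26;14m[48;2;38;24;13m🬂[38;2;41;26;14m[48;2;38;24;13m🬂[38;2;41;26;14m[48;2;38;24;13m🬂[38;2;39;25;13m[48;2;58;58;71m🬝[38;2;71;71;89m[48;2;32;23;18m🬇[38;2;60;60;76m[48;2;31;24;21m🬋[38;2;40;25;14m[48;2;45;45;57m🬎[38;2;41;26;14m[48;2;38;24;13m🬂[38;2;41;26;14m[48;2;38;24;13m🬂[38;2;41;26;14m[48;2;38;24;13m🬂[38;2;41;26;14m[48;2;38;24;13m🬂[0m
[38;2;36;23;13m[48;2;33;21;12m🬂[38;2;36;23;13m[48;2;33;21;12m🬂[38;2;36;23;13m[48;2;33;21;12m🬂[38;2;42;36;36m[48;2;113;113;135m🬪[38;2;37;37;46m[48;2;20;18;20m🬀[38;2;18;18;23m[48;2;33;21;12m🬂[38;2;18;18;23m[48;2;33;21;12m🬂[38;2;51;51;64m[48;2;31;22;17m🬉[38;2;39;39;49m[48;2;92;92;110m🬊[38;2;34;22;12m[48;2;18;18;23m🬬[38;2;36;23;13m[48;2;33;21;12m🬂[38;2;36;23;13m[48;2;33;21;12m🬂[0m
[38;2;30;19;11m[48;2;27;18;10m🬎[38;2;30;19;11m[48;2;27;18;10m🬎[38;2;30;19;11m[48;2;27;18;10m🬎[38;2;142;142;159m[48;2;52;52;64m🬄[38;2;33;33;41m[48;2;24;18;15m🬏[38;2;30;19;11m[48;2;27;18;10m🬎[38;2;30;19;11m[48;2;27;18;10m🬎[38;2;30;19;11m[48;2;27;18;10m🬎[38;2;98;98;119m[48;2;52;52;66m🬕[38;2;18;18;23m[48;2;29;19;10m▌[38;2;30;19;11m[48;2;27;18;10m🬎[38;2;30;19;11m[48;2;27;18;10m🬎[0m
[38;2;24;16;9m[48;2;22;15;9m🬎[38;2;24;16;9m[48;2;22;15;9m🬎[38;2;24;16;9m[48;2;22;15;9m🬎[38;2;54;54;67m[48;2;23;15;9m🬉[38;2;47;47;60m[48;2;30;30;37m🬎[38;2;29;25;27m[48;2;55;55;69m🬰[38;2;28;24;25m[48;2;67;67;84m🬰[38;2;25;23;26m[48;2;76;76;93m🬶[38;2;50;50;63m[48;2;18;17;20m🬀[38;2;24;16;9m[48;2;22;15;9m🬎[38;2;24;16;9m[48;2;22;15;9m🬎[38;2;24;16;9m[48;2;22;15;9m🬎[0m
[38;2;20;14;8m[48;2;17;12;8m🬂[38;2;20;14;8m[48;2;17;12;8m🬂[38;2;20;14;8m[48;2;17;12;8m🬂[38;2;20;14;8m[48;2;17;12;8m🬂[38;2;20;14;8m[48;2;17;12;8m🬂[38;2;18;18;23m[48;2;17;12;8m🬂[38;2;18;18;23m[48;2;17;12;8m🬂[38;2;18;18;23m[48;2;18;12;8m🬀[38;2;20;14;8m[48;2;17;12;8m🬂[38;2;20;14;8m[48;2;17;12;8m🬂[38;2;20;14;8m[48;2;17;12;8m🬂[38;2;20;14;8m[48;2;17;12;8m🬂[0m
</frame>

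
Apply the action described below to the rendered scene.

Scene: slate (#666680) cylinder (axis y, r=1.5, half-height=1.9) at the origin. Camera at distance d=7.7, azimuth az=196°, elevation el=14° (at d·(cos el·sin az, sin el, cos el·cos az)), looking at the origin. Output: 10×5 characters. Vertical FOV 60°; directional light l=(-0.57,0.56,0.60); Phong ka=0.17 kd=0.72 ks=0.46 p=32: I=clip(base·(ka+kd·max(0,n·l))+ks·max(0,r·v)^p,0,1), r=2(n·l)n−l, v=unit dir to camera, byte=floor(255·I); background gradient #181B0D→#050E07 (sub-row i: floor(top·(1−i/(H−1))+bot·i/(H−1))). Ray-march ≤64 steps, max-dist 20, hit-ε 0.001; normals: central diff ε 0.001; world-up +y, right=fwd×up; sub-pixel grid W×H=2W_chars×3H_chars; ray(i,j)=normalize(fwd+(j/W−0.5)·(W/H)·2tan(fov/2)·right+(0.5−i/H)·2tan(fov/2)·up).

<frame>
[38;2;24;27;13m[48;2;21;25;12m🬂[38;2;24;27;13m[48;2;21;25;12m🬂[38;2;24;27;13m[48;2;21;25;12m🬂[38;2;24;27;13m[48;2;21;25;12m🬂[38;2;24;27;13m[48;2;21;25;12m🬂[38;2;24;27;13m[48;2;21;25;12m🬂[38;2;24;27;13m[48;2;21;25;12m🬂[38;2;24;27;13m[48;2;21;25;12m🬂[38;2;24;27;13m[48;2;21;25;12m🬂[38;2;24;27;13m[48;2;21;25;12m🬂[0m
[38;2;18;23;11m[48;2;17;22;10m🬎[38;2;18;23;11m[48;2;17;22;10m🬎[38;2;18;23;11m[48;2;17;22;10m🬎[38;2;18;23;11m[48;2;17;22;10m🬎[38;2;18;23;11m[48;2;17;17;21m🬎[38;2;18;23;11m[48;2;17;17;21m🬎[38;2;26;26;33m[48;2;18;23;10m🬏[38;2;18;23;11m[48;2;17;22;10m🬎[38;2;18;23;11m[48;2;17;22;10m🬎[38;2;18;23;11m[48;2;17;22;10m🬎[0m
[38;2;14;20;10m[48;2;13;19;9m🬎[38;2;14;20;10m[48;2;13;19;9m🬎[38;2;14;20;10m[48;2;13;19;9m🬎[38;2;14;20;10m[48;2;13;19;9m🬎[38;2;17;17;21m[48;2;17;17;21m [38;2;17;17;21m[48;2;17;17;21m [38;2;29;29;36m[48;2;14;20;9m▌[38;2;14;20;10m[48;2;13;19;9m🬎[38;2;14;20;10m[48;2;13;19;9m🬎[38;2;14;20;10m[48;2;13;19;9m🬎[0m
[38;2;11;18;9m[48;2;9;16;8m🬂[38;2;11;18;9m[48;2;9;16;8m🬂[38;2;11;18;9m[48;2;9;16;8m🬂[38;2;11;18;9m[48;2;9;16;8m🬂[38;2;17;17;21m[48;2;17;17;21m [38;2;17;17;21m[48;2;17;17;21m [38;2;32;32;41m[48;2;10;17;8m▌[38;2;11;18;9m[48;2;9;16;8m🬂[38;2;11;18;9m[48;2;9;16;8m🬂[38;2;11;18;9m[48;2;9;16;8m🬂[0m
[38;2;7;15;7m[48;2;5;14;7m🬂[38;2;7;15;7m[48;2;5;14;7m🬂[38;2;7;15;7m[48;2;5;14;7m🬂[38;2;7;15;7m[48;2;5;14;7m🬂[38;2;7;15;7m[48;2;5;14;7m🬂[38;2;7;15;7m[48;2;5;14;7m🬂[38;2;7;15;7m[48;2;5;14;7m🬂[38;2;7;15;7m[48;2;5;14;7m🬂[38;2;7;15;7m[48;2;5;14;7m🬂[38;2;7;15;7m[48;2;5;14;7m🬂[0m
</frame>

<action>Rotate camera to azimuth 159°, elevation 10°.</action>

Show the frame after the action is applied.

<frame>
[38;2;24;27;13m[48;2;21;25;12m🬂[38;2;24;27;13m[48;2;21;25;12m🬂[38;2;24;27;13m[48;2;21;25;12m🬂[38;2;24;27;13m[48;2;21;25;12m🬂[38;2;24;27;13m[48;2;21;25;12m🬂[38;2;24;27;13m[48;2;21;25;12m🬂[38;2;24;27;13m[48;2;21;25;12m🬂[38;2;24;27;13m[48;2;21;25;12m🬂[38;2;24;27;13m[48;2;21;25;12m🬂[38;2;24;27;13m[48;2;21;25;12m🬂[0m
[38;2;18;23;11m[48;2;17;22;10m🬎[38;2;18;23;11m[48;2;17;22;10m🬎[38;2;18;23;11m[48;2;17;22;10m🬎[38;2;18;23;11m[48;2;17;22;10m🬎[38;2;18;23;11m[48;2;17;17;21m🬆[38;2;19;24;11m[48;2;17;17;21m🬂[38;2;18;23;10m[48;2;17;17;21m🬬[38;2;18;23;11m[48;2;17;22;10m🬎[38;2;18;23;11m[48;2;17;22;10m🬎[38;2;18;23;11m[48;2;17;22;10m🬎[0m
[38;2;14;20;10m[48;2;13;19;9m🬎[38;2;14;20;10m[48;2;13;19;9m🬎[38;2;14;20;10m[48;2;13;19;9m🬎[38;2;14;20;10m[48;2;13;19;9m🬎[38;2;17;17;21m[48;2;17;17;21m [38;2;17;17;21m[48;2;17;17;21m [38;2;17;17;21m[48;2;14;20;9m▌[38;2;14;20;10m[48;2;13;19;9m🬎[38;2;14;20;10m[48;2;13;19;9m🬎[38;2;14;20;10m[48;2;13;19;9m🬎[0m
[38;2;11;18;9m[48;2;9;16;8m🬂[38;2;11;18;9m[48;2;9;16;8m🬂[38;2;11;18;9m[48;2;9;16;8m🬂[38;2;11;18;9m[48;2;9;16;8m🬂[38;2;17;17;21m[48;2;17;17;21m [38;2;17;17;21m[48;2;17;17;21m [38;2;17;17;21m[48;2;10;17;8m▌[38;2;11;18;9m[48;2;9;16;8m🬂[38;2;11;18;9m[48;2;9;16;8m🬂[38;2;11;18;9m[48;2;9;16;8m🬂[0m
[38;2;7;15;7m[48;2;5;14;7m🬂[38;2;7;15;7m[48;2;5;14;7m🬂[38;2;7;15;7m[48;2;5;14;7m🬂[38;2;7;15;7m[48;2;5;14;7m🬂[38;2;7;15;7m[48;2;5;14;7m🬂[38;2;7;15;7m[48;2;5;14;7m🬂[38;2;7;15;7m[48;2;5;14;7m🬂[38;2;7;15;7m[48;2;5;14;7m🬂[38;2;7;15;7m[48;2;5;14;7m🬂[38;2;7;15;7m[48;2;5;14;7m🬂[0m
</frame>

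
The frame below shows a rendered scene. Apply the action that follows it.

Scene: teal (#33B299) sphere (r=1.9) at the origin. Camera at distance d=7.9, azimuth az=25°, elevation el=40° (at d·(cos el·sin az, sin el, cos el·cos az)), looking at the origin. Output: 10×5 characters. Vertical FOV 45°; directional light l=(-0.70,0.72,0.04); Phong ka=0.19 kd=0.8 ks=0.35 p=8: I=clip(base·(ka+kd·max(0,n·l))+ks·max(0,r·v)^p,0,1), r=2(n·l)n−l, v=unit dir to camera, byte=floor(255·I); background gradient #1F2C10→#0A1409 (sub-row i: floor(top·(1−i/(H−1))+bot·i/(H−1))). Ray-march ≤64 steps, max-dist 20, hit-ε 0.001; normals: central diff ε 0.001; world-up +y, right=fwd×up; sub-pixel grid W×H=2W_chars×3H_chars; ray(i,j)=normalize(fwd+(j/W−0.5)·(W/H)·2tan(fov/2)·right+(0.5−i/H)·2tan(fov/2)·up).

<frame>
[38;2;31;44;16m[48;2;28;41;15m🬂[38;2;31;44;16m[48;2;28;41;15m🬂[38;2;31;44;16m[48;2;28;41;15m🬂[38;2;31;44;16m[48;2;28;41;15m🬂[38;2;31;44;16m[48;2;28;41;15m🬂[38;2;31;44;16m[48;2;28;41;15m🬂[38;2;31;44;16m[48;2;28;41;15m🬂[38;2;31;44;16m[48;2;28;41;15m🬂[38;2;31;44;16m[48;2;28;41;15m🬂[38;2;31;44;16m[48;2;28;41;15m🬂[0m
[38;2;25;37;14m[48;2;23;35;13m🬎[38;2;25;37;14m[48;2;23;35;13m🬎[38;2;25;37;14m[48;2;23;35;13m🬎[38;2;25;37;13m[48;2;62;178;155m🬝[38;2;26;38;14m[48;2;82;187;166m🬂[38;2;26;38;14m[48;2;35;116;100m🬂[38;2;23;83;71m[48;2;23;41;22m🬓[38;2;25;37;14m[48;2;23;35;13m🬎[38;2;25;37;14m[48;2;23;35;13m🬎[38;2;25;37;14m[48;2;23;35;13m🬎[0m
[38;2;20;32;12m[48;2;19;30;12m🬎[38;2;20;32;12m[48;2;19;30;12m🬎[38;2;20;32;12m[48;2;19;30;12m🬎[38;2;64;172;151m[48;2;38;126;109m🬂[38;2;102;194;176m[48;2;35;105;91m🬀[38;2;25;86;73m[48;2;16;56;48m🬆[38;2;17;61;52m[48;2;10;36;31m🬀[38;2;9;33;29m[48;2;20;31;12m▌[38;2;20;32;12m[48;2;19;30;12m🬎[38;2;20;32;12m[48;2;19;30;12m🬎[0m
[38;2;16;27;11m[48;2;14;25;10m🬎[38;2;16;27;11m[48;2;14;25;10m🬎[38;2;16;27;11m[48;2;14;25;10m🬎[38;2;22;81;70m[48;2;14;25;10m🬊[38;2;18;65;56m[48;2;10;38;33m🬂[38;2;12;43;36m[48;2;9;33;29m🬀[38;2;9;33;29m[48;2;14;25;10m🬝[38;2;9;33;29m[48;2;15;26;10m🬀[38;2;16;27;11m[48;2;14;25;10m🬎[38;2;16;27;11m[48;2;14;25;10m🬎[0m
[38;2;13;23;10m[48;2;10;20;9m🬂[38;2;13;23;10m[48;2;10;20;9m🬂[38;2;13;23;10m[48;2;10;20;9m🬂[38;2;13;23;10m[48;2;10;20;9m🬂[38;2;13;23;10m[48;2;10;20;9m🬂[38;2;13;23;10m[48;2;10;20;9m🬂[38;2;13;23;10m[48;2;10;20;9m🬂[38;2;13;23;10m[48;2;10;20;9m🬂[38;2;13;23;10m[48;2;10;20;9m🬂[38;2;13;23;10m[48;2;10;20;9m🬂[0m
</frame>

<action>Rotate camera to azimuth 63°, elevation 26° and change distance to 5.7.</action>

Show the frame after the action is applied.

<frame>
[38;2;31;44;16m[48;2;28;41;15m🬂[38;2;31;44;16m[48;2;28;41;15m🬂[38;2;31;44;16m[48;2;28;41;15m🬂[38;2;29;42;15m[48;2;56;154;134m🬝[38;2;30;43;15m[48;2;109;189;173m🬎[38;2;30;43;15m[48;2;69;138;124m🬎[38;2;30;43;15m[48;2;32;99;85m🬎[38;2;31;44;16m[48;2;28;41;15m🬂[38;2;31;44;16m[48;2;28;41;15m🬂[38;2;31;44;16m[48;2;28;41;15m🬂[0m
[38;2;25;37;14m[48;2;23;35;13m🬎[38;2;25;37;14m[48;2;23;35;13m🬎[38;2;38;107;93m[48;2;25;37;13m🬦[38;2;78;152;137m[48;2;34;84;74m🬆[38;2;83;144;133m[48;2;23;64;56m🬂[38;2;38;90;80m[48;2;13;45;39m🬂[38;2;21;67;58m[48;2;10;38;33m🬂[38;2;18;65;56m[48;2;13;37;28m🬀[38;2;25;37;14m[48;2;23;35;13m🬎[38;2;25;37;14m[48;2;23;35;13m🬎[0m
[38;2;20;32;12m[48;2;19;30;12m🬎[38;2;20;32;12m[48;2;19;30;12m🬎[38;2;20;70;61m[48;2;11;41;36m🬆[38;2;13;48;41m[48;2;9;33;29m🬂[38;2;10;35;30m[48;2;9;33;29m🬀[38;2;9;33;29m[48;2;9;33;29m [38;2;9;33;29m[48;2;9;33;29m [38;2;9;33;29m[48;2;9;33;29m [38;2;9;33;29m[48;2;20;31;12m▌[38;2;20;32;12m[48;2;19;30;12m🬎[0m
[38;2;16;27;11m[48;2;14;25;10m🬎[38;2;16;27;11m[48;2;14;25;10m🬎[38;2;9;33;29m[48;2;15;25;10m🬨[38;2;9;33;29m[48;2;9;33;29m [38;2;9;33;29m[48;2;9;33;29m [38;2;9;33;29m[48;2;9;33;29m [38;2;9;33;29m[48;2;9;33;29m [38;2;9;33;29m[48;2;9;33;29m [38;2;9;33;29m[48;2;15;26;10m🬀[38;2;16;27;11m[48;2;14;25;10m🬎[0m
[38;2;13;23;10m[48;2;10;20;9m🬂[38;2;13;23;10m[48;2;10;20;9m🬂[38;2;13;23;10m[48;2;10;20;9m🬂[38;2;9;33;29m[48;2;10;20;9m🬊[38;2;9;33;29m[48;2;10;20;9m🬎[38;2;9;33;29m[48;2;10;20;9m🬎[38;2;9;33;29m[48;2;10;20;9m🬎[38;2;9;33;29m[48;2;11;21;9m🬀[38;2;13;23;10m[48;2;10;20;9m🬂[38;2;13;23;10m[48;2;10;20;9m🬂[0m
</frame>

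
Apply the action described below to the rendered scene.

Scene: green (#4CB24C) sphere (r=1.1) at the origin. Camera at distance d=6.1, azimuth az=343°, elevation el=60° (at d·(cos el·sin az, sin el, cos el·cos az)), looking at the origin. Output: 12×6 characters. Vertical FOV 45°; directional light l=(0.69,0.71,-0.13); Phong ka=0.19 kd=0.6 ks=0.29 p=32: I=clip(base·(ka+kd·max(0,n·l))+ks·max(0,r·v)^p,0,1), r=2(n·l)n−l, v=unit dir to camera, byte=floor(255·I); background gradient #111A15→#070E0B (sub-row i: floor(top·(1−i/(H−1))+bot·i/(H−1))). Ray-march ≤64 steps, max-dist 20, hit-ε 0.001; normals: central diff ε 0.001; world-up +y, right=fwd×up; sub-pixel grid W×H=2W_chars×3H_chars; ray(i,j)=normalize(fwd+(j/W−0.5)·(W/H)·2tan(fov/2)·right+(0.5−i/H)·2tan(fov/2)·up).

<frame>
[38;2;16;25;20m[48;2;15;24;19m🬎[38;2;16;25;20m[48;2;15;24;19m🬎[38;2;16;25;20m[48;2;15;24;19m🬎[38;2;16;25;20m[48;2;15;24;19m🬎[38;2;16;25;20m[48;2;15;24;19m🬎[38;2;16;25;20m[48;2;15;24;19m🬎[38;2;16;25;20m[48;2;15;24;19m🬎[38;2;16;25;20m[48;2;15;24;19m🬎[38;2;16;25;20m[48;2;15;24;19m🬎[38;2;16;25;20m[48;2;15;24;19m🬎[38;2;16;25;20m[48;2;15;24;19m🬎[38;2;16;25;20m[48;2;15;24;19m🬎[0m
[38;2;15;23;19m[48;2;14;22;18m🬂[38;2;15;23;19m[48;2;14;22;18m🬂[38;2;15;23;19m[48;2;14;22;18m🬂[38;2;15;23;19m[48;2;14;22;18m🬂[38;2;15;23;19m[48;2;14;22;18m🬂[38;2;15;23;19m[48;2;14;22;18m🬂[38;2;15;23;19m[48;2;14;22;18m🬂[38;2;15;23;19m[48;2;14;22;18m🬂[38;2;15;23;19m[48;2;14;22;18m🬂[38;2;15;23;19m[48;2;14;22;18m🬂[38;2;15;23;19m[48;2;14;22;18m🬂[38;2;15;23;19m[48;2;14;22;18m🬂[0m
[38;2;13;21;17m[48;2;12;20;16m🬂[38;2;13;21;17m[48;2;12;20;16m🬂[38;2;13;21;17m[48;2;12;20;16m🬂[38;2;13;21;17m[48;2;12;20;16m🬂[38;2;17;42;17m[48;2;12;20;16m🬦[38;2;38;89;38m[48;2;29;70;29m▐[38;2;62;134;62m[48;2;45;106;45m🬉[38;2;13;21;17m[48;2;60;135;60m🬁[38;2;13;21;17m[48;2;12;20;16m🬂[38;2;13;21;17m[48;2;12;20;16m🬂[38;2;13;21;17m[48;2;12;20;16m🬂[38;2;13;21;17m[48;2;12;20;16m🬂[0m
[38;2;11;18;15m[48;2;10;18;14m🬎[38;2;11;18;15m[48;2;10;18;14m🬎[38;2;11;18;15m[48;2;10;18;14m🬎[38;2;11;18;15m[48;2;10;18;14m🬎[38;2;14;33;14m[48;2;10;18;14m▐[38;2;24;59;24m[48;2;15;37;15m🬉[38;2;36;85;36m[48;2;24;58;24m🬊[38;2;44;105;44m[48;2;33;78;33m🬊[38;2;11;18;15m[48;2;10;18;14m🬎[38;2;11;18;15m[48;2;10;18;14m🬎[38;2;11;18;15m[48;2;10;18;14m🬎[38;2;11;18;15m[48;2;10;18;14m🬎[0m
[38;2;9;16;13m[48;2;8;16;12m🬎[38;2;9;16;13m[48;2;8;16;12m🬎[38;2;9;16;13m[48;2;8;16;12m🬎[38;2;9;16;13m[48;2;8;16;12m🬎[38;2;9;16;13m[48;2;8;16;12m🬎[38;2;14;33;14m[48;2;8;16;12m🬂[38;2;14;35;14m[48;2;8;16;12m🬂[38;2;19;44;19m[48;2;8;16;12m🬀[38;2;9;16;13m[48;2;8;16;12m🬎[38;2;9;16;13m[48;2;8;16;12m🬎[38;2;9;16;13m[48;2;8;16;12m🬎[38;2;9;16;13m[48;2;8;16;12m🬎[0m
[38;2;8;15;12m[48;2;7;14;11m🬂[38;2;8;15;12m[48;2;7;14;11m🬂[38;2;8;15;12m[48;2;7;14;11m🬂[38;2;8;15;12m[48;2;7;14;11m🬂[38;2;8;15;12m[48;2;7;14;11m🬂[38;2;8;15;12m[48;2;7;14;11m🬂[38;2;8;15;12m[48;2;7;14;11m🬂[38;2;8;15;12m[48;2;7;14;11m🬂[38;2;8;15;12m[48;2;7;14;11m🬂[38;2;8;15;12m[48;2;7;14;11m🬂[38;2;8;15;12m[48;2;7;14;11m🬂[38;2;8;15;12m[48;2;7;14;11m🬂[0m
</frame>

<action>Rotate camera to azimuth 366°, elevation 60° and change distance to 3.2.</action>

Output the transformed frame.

<frame>
[38;2;16;25;20m[48;2;15;24;19m🬎[38;2;16;25;20m[48;2;15;24;19m🬎[38;2;16;25;20m[48;2;15;24;19m🬎[38;2;16;25;20m[48;2;15;24;19m🬎[38;2;16;25;20m[48;2;33;78;33m🬝[38;2;16;25;20m[48;2;40;95;40m🬎[38;2;16;25;20m[48;2;47;111;47m🬎[38;2;16;25;20m[48;2;52;123;52m🬎[38;2;16;25;20m[48;2;15;24;19m🬎[38;2;16;25;20m[48;2;15;24;19m🬎[38;2;16;25;20m[48;2;15;24;19m🬎[38;2;16;25;20m[48;2;15;24;19m🬎[0m
[38;2;15;23;19m[48;2;14;22;18m🬂[38;2;15;23;19m[48;2;14;22;18m🬂[38;2;15;23;19m[48;2;14;22;18m🬂[38;2;15;31;17m[48;2;23;55;23m🬄[38;2;30;73;30m[48;2;35;84;35m▌[38;2;43;101;43m[48;2;39;93;39m▐[38;2;48;115;48m[48;2;46;108;46m▐[38;2;52;121;52m[48;2;55;128;55m▌[38;2;57;136;57m[48;2;56;132;56m▐[38;2;59;138;59m[48;2;14;22;18m🬓[38;2;15;23;19m[48;2;14;22;18m🬂[38;2;15;23;19m[48;2;14;22;18m🬂[0m
[38;2;13;21;17m[48;2;12;20;16m🬂[38;2;13;21;17m[48;2;12;20;16m🬂[38;2;14;33;14m[48;2;12;20;16m▐[38;2;25;60;25m[48;2;19;46;19m▐[38;2;34;79;34m[48;2;30;70;30m▐[38;2;40;95;40m[48;2;37;88;37m▐[38;2;46;109;46m[48;2;43;102;43m▐[38;2;95;165;95m[48;2;59;125;59m🬉[38;2;67;141;67m[48;2;110;182;110m🬸[38;2;58;138;58m[48;2;56;133;56m🬊[38;2;13;21;17m[48;2;12;20;16m🬂[38;2;13;21;17m[48;2;12;20;16m🬂[0m
[38;2;11;18;15m[48;2;10;18;14m🬎[38;2;11;18;15m[48;2;10;18;14m🬎[38;2;14;33;14m[48;2;10;18;14m▐[38;2;20;49;20m[48;2;15;36;15m▐[38;2;30;71;30m[48;2;25;60;25m🬉[38;2;36;85;36m[48;2;32;77;32m🬊[38;2;42;98;42m[48;2;38;91;38m🬊[38;2;47;111;47m[48;2;43;103;43m🬊[38;2;52;122;52m[48;2;48;113;48m🬊[38;2;54;128;54m[48;2;51;120;51m🬊[38;2;11;18;15m[48;2;10;18;14m🬎[38;2;11;18;15m[48;2;10;18;14m🬎[0m
[38;2;9;16;13m[48;2;8;16;12m🬎[38;2;9;16;13m[48;2;8;16;12m🬎[38;2;14;33;14m[48;2;8;16;12m🬁[38;2;14;33;14m[48;2;16;37;16m🬺[38;2;22;53;22m[48;2;16;39;16m🬊[38;2;29;70;29m[48;2;24;58;24m🬊[38;2;35;84;35m[48;2;31;73;31m🬊[38;2;40;96;40m[48;2;35;85;35m🬊[38;2;44;105;44m[48;2;39;93;39m🬊[38;2;44;104;44m[48;2;8;16;12m🬕[38;2;9;16;13m[48;2;8;16;12m🬎[38;2;9;16;13m[48;2;8;16;12m🬎[0m
[38;2;8;15;12m[48;2;7;14;11m🬂[38;2;8;15;12m[48;2;7;14;11m🬂[38;2;8;15;12m[48;2;7;14;11m🬂[38;2;14;33;14m[48;2;7;14;11m🬁[38;2;14;33;14m[48;2;7;14;11m🬊[38;2;18;44;18m[48;2;9;20;12m🬊[38;2;24;56;24m[48;2;7;14;11m🬎[38;2;28;67;28m[48;2;7;14;11m🬎[38;2;33;78;33m[48;2;7;14;11m🬂[38;2;8;15;12m[48;2;7;14;11m🬂[38;2;8;15;12m[48;2;7;14;11m🬂[38;2;8;15;12m[48;2;7;14;11m🬂[0m
</frame>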